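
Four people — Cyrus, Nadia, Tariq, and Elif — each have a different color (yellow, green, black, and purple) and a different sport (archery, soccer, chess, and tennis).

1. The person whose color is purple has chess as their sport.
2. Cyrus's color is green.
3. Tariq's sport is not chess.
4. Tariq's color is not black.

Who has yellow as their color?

Tariq

With clues 1–2, Cyrus is impossible for the one with color yellow.
With clues 1–4, Elif and Nadia are impossible for the one with color yellow.
That leaves Tariq.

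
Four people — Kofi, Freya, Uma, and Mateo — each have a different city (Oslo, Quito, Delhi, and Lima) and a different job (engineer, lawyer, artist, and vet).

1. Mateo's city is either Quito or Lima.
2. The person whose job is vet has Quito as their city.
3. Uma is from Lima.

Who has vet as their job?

With clues 1–3, Freya, Kofi, and Uma are impossible for the one with job vet.
That leaves Mateo.

Mateo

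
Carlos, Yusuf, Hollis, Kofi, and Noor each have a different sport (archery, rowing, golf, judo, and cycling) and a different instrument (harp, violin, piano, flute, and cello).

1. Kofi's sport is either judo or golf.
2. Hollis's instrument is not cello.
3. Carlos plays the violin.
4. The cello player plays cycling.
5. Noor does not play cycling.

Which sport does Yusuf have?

cycling

With clues 1–5, archery, golf, judo, and rowing are impossible for Yusuf's sport.
That leaves cycling.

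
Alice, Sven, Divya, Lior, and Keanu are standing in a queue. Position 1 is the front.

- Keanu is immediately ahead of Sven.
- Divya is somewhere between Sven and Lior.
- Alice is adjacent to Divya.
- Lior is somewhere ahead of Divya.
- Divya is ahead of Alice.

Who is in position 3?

With clues 1–2, Lior is ruled out for position 3.
With clues 1–3, Keanu and Sven are ruled out for position 3.
With clues 1–5, Divya is ruled out for position 3.
So position 3 is Alice.

Alice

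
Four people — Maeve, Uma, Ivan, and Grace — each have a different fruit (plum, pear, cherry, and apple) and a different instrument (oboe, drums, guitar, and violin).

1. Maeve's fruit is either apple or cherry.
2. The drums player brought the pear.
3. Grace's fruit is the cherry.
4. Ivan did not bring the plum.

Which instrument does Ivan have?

drums

With clues 1–4, guitar, oboe, and violin are impossible for Ivan's instrument.
That leaves drums.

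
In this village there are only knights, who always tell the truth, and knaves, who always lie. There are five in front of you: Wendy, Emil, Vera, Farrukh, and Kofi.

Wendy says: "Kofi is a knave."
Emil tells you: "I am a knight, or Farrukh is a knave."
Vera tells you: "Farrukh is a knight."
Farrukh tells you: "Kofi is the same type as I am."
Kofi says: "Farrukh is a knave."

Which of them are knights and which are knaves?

Wendy: knave, Emil: knight, Vera: knave, Farrukh: knave, Kofi: knight

Consider Wendy. Suppose Wendy is a knight.
Then no assignment of the remaining roles makes every statement match its speaker's type — contradiction.
So Wendy is a knave.
Consider Emil. Suppose Emil is a knave.
Then no assignment of the remaining roles makes every statement match its speaker's type — contradiction.
So Emil is a knight.
Consider Vera. Suppose Vera is a knight.
Then no assignment of the remaining roles makes every statement match its speaker's type — contradiction.
So Vera is a knave.
Consider Farrukh. Suppose Farrukh is a knight.
Then Vera's statement comes out true, contradicting Vera being a knave.
So Farrukh is a knave.
With that fixed, Kofi's statement is true, so Kofi is a knight.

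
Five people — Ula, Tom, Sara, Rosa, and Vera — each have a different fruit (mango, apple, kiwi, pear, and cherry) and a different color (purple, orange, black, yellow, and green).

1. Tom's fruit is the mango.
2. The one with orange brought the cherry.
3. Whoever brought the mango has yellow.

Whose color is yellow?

Tom

With clues 1–3, Rosa, Sara, Ula, and Vera are impossible for the one with color yellow.
That leaves Tom.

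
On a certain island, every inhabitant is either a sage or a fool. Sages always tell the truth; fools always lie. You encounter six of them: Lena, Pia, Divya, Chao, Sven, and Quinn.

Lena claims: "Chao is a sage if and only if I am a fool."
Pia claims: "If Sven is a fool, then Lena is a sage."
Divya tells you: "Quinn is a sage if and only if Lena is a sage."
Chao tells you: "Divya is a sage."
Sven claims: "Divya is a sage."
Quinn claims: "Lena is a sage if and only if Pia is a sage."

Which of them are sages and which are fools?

Lena: fool, Pia: fool, Divya: fool, Chao: fool, Sven: fool, Quinn: sage

Consider Lena. Suppose Lena is a sage.
Then no assignment of the remaining roles makes every statement match its speaker's type — contradiction.
So Lena is a fool.
Consider Pia. Suppose Pia is a sage.
Then no assignment of the remaining roles makes every statement match its speaker's type — contradiction.
So Pia is a fool.
With that fixed, Quinn's statement is true, so Quinn is a sage.
With that fixed, Divya's statement is false, so Divya is a fool.
With that fixed, Chao's statement is false, so Chao is a fool.
With that fixed, Sven's statement is false, so Sven is a fool.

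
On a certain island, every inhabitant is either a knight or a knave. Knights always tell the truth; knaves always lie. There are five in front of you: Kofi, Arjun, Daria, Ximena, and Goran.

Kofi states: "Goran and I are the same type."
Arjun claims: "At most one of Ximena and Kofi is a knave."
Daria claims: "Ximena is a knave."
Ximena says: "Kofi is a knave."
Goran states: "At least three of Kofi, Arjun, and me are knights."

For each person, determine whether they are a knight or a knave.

Kofi: knight, Arjun: knight, Daria: knight, Ximena: knave, Goran: knight

Consider Kofi. Suppose Kofi is a knave.
Then no assignment of the remaining roles makes every statement match its speaker's type — contradiction.
So Kofi is a knight.
With that fixed, Arjun's statement is true, so Arjun is a knight.
With that fixed, Ximena's statement is false, so Ximena is a knave.
With that fixed, Daria's statement is true, so Daria is a knight.
Consider Goran. Suppose Goran is a knave.
Then Kofi's statement comes out false, contradicting Kofi being a knight.
So Goran is a knight.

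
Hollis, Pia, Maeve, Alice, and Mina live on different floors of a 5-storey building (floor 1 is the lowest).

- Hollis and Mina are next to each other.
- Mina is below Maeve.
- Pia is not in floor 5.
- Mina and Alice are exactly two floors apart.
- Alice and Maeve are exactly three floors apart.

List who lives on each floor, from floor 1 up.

From clues 1–2: Maeve is in {3,4,5}.
From clues 1–4: Maeve is in {4,5}.
From clues 1–5: Pia → floor 1, Alice → floor 2, Hollis → floor 3, Mina → floor 4, Maeve → floor 5.

Pia, Alice, Hollis, Mina, Maeve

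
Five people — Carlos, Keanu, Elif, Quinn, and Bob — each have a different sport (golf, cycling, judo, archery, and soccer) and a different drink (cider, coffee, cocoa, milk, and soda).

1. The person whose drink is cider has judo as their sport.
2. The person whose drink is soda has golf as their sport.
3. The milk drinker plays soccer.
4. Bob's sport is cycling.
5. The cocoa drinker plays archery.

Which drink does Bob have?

With clues 1–4, cider, milk, and soda are impossible for Bob's drink.
With clues 1–5, cocoa is impossible for Bob's drink.
That leaves coffee.

coffee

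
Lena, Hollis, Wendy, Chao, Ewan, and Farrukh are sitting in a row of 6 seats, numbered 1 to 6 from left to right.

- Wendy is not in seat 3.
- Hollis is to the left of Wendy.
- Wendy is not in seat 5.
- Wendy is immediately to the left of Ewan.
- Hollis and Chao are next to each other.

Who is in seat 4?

Wendy

With clues 1–4, Ewan and Hollis are ruled out for seat 4.
With clues 1–5, Chao, Farrukh, and Lena are ruled out for seat 4.
So seat 4 is Wendy.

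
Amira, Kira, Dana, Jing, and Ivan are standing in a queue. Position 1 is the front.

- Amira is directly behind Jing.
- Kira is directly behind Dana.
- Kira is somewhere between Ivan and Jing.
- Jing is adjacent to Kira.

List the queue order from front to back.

From clue 1: Amira is in {2,3,4,5}.
From clues 1–2: Ivan is in {1,3,5}.
From clues 1–3: Amira is in {2,5}.
From clues 1–4: Ivan → position 1, Dana → position 2, Kira → position 3, Jing → position 4, Amira → position 5.

Ivan, Dana, Kira, Jing, Amira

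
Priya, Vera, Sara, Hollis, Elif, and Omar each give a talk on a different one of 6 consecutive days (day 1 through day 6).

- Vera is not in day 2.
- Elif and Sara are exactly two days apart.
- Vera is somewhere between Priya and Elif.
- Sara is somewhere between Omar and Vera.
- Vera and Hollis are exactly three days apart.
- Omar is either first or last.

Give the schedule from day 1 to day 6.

From clue 1: Vera is in {1,3,4,5,6}.
From clues 1–3: Vera is in {3,4,5}.
From clues 1–5: Hollis → day 2, Sara → day 4, Vera → day 5, Elif → day 6.
From clues 1–6: Omar → day 1, Priya → day 3.

Omar, Hollis, Priya, Sara, Vera, Elif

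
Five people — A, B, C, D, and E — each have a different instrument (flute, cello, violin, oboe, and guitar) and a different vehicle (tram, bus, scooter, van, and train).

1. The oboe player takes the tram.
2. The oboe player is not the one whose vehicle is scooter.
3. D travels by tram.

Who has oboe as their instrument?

With clues 1–3, A, B, C, and E are impossible for the one with instrument oboe.
That leaves D.

D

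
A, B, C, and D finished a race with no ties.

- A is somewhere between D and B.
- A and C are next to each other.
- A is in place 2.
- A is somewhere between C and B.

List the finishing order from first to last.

B, A, C, D

From clue 1: A is in {2,3}.
From clues 1–3: A → place 2, C → place 3.
From clues 1–4: B → place 1, D → place 4.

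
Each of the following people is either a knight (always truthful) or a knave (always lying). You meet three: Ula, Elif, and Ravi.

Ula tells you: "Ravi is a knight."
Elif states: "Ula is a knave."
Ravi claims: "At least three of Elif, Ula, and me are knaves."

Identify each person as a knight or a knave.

Ula: knave, Elif: knight, Ravi: knave

Consider Ula. Suppose Ula is a knight.
Then no assignment of the remaining roles makes every statement match its speaker's type — contradiction.
So Ula is a knave.
With that fixed, Elif's statement is true, so Elif is a knight.
With that fixed, Ravi's statement is false, so Ravi is a knave.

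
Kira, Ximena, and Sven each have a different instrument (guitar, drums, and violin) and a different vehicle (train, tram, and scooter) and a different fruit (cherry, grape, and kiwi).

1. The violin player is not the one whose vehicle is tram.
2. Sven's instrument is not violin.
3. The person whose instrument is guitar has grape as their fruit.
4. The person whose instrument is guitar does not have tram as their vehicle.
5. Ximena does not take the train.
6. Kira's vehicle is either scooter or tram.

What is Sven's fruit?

With clues 1–6, cherry and kiwi are impossible for Sven's fruit.
That leaves grape.

grape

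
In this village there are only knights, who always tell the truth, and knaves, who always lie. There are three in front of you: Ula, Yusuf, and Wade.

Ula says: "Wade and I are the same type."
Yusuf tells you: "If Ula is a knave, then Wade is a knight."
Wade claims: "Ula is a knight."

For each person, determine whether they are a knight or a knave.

Ula: knight, Yusuf: knight, Wade: knight

Consider Ula. Suppose Ula is a knave.
Then no assignment of the remaining roles makes every statement match its speaker's type — contradiction.
So Ula is a knight.
With that fixed, Yusuf's statement is true, so Yusuf is a knight.
With that fixed, Wade's statement is true, so Wade is a knight.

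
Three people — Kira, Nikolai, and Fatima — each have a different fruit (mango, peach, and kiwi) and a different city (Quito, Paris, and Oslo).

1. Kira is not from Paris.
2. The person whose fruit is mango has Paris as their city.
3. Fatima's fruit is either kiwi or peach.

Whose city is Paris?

Nikolai

Clue 1 rules out Kira for the one with city Paris.
With clues 1–3, Fatima is impossible for the one with city Paris.
That leaves Nikolai.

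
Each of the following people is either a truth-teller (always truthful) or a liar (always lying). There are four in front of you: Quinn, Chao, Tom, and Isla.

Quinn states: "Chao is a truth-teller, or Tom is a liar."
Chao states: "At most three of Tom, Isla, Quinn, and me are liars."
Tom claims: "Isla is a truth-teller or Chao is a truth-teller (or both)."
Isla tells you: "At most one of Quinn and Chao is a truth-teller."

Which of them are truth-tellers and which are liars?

Quinn: truth-teller, Chao: truth-teller, Tom: truth-teller, Isla: liar

Consider Quinn. Suppose Quinn is a liar.
Then no assignment of the remaining roles makes every statement match its speaker's type — contradiction.
So Quinn is a truth-teller.
With that fixed, Chao's statement is true, so Chao is a truth-teller.
With that fixed, Tom's statement is true, so Tom is a truth-teller.
With that fixed, Isla's statement is false, so Isla is a liar.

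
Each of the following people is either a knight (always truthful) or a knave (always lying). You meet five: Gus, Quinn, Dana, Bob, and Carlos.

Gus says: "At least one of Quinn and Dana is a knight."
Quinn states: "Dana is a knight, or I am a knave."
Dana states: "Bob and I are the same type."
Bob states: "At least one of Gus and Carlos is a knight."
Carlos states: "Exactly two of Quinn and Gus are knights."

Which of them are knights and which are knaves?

Consider Gus. Suppose Gus is a knave.
Then no assignment of the remaining roles makes every statement match its speaker's type — contradiction.
So Gus is a knight.
With that fixed, Bob's statement is true, so Bob is a knight.
Consider Quinn. Suppose Quinn is a knave.
Then Quinn's own statement would have to be false, but it can't be — contradiction.
So Quinn is a knight.
With that fixed, Carlos's statement is true, so Carlos is a knight.
Consider Dana. Suppose Dana is a knave.
Then Quinn's statement comes out false, contradicting Quinn being a knight.
So Dana is a knight.

Gus: knight, Quinn: knight, Dana: knight, Bob: knight, Carlos: knight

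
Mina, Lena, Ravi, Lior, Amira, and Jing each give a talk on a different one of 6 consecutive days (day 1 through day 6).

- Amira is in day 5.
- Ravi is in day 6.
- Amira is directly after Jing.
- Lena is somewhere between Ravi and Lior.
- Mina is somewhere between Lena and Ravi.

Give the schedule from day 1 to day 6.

From clue 1: Amira → day 5.
From clues 1–2: Ravi → day 6.
From clues 1–3: Jing → day 4.
From clues 1–4: Lena is in {2,3}.
From clues 1–5: Lior → day 1, Lena → day 2, Mina → day 3.

Lior, Lena, Mina, Jing, Amira, Ravi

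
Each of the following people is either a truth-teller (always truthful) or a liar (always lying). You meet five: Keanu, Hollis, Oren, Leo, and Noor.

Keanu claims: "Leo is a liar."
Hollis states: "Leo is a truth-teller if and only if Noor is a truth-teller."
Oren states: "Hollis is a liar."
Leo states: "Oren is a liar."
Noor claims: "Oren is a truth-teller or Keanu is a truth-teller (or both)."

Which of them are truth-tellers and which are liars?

Keanu: truth-teller, Hollis: liar, Oren: truth-teller, Leo: liar, Noor: truth-teller

Consider Keanu. Suppose Keanu is a liar.
Then no assignment of the remaining roles makes every statement match its speaker's type — contradiction.
So Keanu is a truth-teller.
With that fixed, Noor's statement is true, so Noor is a truth-teller.
Consider Hollis. Suppose Hollis is a truth-teller.
Then no assignment of the remaining roles makes every statement match its speaker's type — contradiction.
So Hollis is a liar.
With that fixed, Oren's statement is true, so Oren is a truth-teller.
With that fixed, Leo's statement is false, so Leo is a liar.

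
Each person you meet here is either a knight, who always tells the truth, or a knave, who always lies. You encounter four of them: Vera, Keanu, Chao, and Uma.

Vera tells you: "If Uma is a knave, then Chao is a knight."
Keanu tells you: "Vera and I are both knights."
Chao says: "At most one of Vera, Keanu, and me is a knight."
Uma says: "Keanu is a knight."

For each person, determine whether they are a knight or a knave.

Consider Vera. Suppose Vera is a knave.
Then no assignment of the remaining roles makes every statement match its speaker's type — contradiction.
So Vera is a knight.
Consider Keanu. Suppose Keanu is a knave.
Then whichever role Chao has, Chao's statement has the wrong truth value — contradiction.
So Keanu is a knight.
With that fixed, Chao's statement is false, so Chao is a knave.
With that fixed, Uma's statement is true, so Uma is a knight.

Vera: knight, Keanu: knight, Chao: knave, Uma: knight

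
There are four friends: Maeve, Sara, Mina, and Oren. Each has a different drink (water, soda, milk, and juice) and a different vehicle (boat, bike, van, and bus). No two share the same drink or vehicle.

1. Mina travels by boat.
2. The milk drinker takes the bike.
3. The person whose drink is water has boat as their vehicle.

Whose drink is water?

With clues 1–3, Maeve, Oren, and Sara are impossible for the one with drink water.
That leaves Mina.

Mina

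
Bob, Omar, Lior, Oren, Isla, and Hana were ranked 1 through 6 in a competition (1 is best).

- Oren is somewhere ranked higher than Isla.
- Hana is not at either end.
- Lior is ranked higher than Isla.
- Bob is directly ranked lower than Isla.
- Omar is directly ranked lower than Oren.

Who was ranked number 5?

Isla

With clues 1–4, Lior, Omar, and Oren are ruled out for rank 5.
With clues 1–5, Bob and Hana are ruled out for rank 5.
So rank 5 is Isla.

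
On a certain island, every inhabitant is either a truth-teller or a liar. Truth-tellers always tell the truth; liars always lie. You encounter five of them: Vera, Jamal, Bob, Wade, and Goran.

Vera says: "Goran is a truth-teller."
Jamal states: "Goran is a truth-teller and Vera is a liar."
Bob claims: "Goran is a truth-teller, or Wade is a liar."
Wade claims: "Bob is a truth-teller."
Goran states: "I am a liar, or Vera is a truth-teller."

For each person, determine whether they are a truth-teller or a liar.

Vera: truth-teller, Jamal: liar, Bob: truth-teller, Wade: truth-teller, Goran: truth-teller

Consider Vera. Suppose Vera is a liar.
Then whichever role Goran has, Goran's statement has the wrong truth value — contradiction.
So Vera is a truth-teller.
With that fixed, Jamal's statement is false, so Jamal is a liar.
With that fixed, Goran's statement is true, so Goran is a truth-teller.
With that fixed, Bob's statement is true, so Bob is a truth-teller.
With that fixed, Wade's statement is true, so Wade is a truth-teller.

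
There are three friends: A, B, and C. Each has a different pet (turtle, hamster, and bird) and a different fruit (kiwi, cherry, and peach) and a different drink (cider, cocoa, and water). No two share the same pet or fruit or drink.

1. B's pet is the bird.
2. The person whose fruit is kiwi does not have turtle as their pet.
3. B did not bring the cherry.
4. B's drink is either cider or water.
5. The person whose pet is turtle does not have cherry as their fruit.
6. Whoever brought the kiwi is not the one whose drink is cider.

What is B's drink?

water

With clues 1–4, cocoa is impossible for B's drink.
With clues 1–6, cider is impossible for B's drink.
That leaves water.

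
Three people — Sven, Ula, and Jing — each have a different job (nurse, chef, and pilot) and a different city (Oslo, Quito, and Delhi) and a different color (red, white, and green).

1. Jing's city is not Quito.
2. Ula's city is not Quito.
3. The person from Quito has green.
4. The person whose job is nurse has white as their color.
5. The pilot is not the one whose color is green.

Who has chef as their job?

Sven

With clues 1–5, Jing and Ula are impossible for the one with job chef.
That leaves Sven.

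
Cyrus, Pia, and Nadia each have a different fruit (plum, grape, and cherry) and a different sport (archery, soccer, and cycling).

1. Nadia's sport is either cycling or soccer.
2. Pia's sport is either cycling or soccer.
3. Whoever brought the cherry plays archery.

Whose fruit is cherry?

Cyrus

With clues 1–3, Nadia and Pia are impossible for the one with fruit cherry.
That leaves Cyrus.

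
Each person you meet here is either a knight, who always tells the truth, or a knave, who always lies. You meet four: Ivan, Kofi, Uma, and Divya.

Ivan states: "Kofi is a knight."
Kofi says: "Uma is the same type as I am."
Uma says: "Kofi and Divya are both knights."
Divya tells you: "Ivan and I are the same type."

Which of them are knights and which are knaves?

Consider Ivan. Suppose Ivan is a knave.
Then whichever role Divya has, Divya's statement has the wrong truth value — contradiction.
So Ivan is a knight.
Consider Kofi. Suppose Kofi is a knave.
Then Ivan's statement comes out false, contradicting Ivan being a knight.
So Kofi is a knight.
Consider Uma. Suppose Uma is a knave.
Then Kofi's statement comes out false, contradicting Kofi being a knight.
So Uma is a knight.
Consider Divya. Suppose Divya is a knave.
Then Uma's statement comes out false, contradicting Uma being a knight.
So Divya is a knight.

Ivan: knight, Kofi: knight, Uma: knight, Divya: knight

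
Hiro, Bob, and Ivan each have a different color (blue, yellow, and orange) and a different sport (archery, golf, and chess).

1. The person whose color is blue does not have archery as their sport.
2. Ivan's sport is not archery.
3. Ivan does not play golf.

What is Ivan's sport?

With clues 1–2, archery is impossible for Ivan's sport.
With clues 1–3, golf is impossible for Ivan's sport.
That leaves chess.

chess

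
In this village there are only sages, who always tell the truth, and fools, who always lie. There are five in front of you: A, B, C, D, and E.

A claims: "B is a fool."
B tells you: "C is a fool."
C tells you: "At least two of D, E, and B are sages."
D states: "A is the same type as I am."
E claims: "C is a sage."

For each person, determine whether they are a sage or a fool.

A: sage, B: fool, C: sage, D: sage, E: sage

Consider A. Suppose A is a fool.
Then whichever role D has, D's statement has the wrong truth value — contradiction.
So A is a sage.
Consider B. Suppose B is a sage.
Then A's statement comes out false, contradicting A being a sage.
So B is a fool.
Consider C. Suppose C is a fool.
Then B's statement comes out true, contradicting B being a fool.
So C is a sage.
With that fixed, E's statement is true, so E is a sage.
Consider D. Suppose D is a fool.
Then C's statement comes out false, contradicting C being a sage.
So D is a sage.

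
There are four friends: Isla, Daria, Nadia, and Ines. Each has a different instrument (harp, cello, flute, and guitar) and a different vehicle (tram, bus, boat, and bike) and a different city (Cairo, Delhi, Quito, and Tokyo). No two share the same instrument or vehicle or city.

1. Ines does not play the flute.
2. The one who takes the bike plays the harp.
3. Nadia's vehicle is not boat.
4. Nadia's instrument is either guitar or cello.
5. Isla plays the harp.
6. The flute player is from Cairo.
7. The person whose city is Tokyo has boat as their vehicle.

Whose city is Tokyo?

With clues 1–6, Daria is impossible for the one with city Tokyo.
With clues 1–7, Isla and Nadia are impossible for the one with city Tokyo.
That leaves Ines.

Ines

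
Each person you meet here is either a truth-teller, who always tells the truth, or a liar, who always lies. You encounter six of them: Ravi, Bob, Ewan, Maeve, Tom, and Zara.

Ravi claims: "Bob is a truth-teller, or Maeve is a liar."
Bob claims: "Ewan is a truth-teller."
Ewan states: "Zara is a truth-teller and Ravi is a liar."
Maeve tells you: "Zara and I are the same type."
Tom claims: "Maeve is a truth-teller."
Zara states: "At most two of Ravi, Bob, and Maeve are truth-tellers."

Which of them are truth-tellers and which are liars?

Consider Ravi. Suppose Ravi is a liar.
Then no assignment of the remaining roles makes every statement match its speaker's type — contradiction.
So Ravi is a truth-teller.
With that fixed, Ewan's statement is false, so Ewan is a liar.
With that fixed, Bob's statement is false, so Bob is a liar.
With that fixed, Zara's statement is true, so Zara is a truth-teller.
Consider Maeve. Suppose Maeve is a truth-teller.
Then Ravi's statement comes out false, contradicting Ravi being a truth-teller.
So Maeve is a liar.
With that fixed, Tom's statement is false, so Tom is a liar.

Ravi: truth-teller, Bob: liar, Ewan: liar, Maeve: liar, Tom: liar, Zara: truth-teller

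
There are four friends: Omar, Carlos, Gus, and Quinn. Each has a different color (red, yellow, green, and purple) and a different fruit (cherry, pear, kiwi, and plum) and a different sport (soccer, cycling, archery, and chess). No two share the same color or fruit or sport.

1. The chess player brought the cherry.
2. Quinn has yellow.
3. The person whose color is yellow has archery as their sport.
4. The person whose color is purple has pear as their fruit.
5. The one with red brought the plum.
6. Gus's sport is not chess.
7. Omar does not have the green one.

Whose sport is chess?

With clues 1–3, Quinn is impossible for the one with sport chess.
With clues 1–6, Gus is impossible for the one with sport chess.
With clues 1–7, Omar is impossible for the one with sport chess.
That leaves Carlos.

Carlos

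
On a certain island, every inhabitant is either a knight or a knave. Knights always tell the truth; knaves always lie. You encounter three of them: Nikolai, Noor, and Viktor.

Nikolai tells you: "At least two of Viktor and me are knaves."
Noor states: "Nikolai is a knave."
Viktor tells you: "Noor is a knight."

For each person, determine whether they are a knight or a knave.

Nikolai: knave, Noor: knight, Viktor: knight

Consider Nikolai. Suppose Nikolai is a knight.
Then Nikolai's own statement would have to be true, but it can't be — contradiction.
So Nikolai is a knave.
With that fixed, Noor's statement is true, so Noor is a knight.
With that fixed, Viktor's statement is true, so Viktor is a knight.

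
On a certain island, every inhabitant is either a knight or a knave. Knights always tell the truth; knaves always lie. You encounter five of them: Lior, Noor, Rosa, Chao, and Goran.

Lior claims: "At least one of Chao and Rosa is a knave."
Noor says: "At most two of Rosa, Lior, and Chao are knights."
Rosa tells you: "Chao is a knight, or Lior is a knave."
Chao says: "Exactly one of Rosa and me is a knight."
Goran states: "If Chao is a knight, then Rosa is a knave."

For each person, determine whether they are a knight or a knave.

Lior: knight, Noor: knight, Rosa: knave, Chao: knave, Goran: knight

Consider Lior. Suppose Lior is a knave.
Then no assignment of the remaining roles makes every statement match its speaker's type — contradiction.
So Lior is a knight.
Consider Noor. Suppose Noor is a knave.
Then no assignment of the remaining roles makes every statement match its speaker's type — contradiction.
So Noor is a knight.
Consider Rosa. Suppose Rosa is a knight.
Then whichever role Chao has, Chao's statement has the wrong truth value — contradiction.
So Rosa is a knave.
With that fixed, Goran's statement is true, so Goran is a knight.
Consider Chao. Suppose Chao is a knight.
Then Rosa's statement comes out true, contradicting Rosa being a knave.
So Chao is a knave.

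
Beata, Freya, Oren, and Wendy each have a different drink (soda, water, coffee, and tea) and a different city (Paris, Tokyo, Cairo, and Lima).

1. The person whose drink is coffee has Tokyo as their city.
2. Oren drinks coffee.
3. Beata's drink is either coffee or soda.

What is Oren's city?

With clues 1–2, Cairo, Lima, and Paris are impossible for Oren's city.
That leaves Tokyo.

Tokyo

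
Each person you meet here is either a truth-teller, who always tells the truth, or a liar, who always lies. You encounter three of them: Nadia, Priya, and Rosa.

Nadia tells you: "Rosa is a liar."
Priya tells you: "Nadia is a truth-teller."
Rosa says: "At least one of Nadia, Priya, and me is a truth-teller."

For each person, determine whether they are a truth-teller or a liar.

Consider Nadia. Suppose Nadia is a truth-teller.
Then no assignment of the remaining roles makes every statement match its speaker's type — contradiction.
So Nadia is a liar.
With that fixed, Priya's statement is false, so Priya is a liar.
Consider Rosa. Suppose Rosa is a liar.
Then Nadia's statement comes out true, contradicting Nadia being a liar.
So Rosa is a truth-teller.

Nadia: liar, Priya: liar, Rosa: truth-teller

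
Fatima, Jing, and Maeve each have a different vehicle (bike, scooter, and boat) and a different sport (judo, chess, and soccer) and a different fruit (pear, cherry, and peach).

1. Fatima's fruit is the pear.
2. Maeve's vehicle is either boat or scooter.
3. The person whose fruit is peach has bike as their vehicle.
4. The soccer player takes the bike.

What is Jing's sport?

With clues 1–4, chess and judo are impossible for Jing's sport.
That leaves soccer.

soccer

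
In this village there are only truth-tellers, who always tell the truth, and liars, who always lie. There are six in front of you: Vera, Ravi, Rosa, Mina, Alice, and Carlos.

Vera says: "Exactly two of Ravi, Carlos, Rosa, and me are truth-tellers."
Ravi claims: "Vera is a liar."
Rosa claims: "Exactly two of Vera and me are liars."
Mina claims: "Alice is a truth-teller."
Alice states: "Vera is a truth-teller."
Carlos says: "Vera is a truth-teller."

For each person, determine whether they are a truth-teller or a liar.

Vera: truth-teller, Ravi: liar, Rosa: liar, Mina: truth-teller, Alice: truth-teller, Carlos: truth-teller

Consider Vera. Suppose Vera is a liar.
Then whichever role Rosa has, Rosa's statement has the wrong truth value — contradiction.
So Vera is a truth-teller.
With that fixed, Ravi's statement is false, so Ravi is a liar.
With that fixed, Rosa's statement is false, so Rosa is a liar.
With that fixed, Alice's statement is true, so Alice is a truth-teller.
With that fixed, Carlos's statement is true, so Carlos is a truth-teller.
With that fixed, Mina's statement is true, so Mina is a truth-teller.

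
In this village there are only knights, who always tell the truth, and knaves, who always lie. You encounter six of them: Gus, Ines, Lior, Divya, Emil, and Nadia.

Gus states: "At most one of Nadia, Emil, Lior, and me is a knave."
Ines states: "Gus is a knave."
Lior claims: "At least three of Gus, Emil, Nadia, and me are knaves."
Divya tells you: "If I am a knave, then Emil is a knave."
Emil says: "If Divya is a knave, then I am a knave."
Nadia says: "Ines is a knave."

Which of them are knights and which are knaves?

Gus: knight, Ines: knave, Lior: knave, Divya: knight, Emil: knight, Nadia: knight

Consider Gus. Suppose Gus is a knave.
Then no assignment of the remaining roles makes every statement match its speaker's type — contradiction.
So Gus is a knight.
With that fixed, Ines's statement is false, so Ines is a knave.
With that fixed, Nadia's statement is true, so Nadia is a knight.
With that fixed, Lior's statement is false, so Lior is a knave.
Consider Divya. Suppose Divya is a knave.
Then whichever role Emil has, Emil's statement has the wrong truth value — contradiction.
So Divya is a knight.
With that fixed, Emil's statement is true, so Emil is a knight.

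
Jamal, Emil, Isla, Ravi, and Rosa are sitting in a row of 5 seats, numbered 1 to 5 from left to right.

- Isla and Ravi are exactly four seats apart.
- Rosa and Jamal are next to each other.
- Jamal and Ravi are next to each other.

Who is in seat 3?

Rosa

With clue 1, Isla and Ravi are ruled out for seat 3.
With clues 1–2, Emil is ruled out for seat 3.
With clues 1–3, Jamal is ruled out for seat 3.
So seat 3 is Rosa.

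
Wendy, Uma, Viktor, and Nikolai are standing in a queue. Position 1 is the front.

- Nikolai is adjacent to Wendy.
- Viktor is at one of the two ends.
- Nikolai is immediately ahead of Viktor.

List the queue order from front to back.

Uma, Wendy, Nikolai, Viktor

From clues 1–2: Viktor is in {1,4}.
From clues 1–3: Uma → position 1, Wendy → position 2, Nikolai → position 3, Viktor → position 4.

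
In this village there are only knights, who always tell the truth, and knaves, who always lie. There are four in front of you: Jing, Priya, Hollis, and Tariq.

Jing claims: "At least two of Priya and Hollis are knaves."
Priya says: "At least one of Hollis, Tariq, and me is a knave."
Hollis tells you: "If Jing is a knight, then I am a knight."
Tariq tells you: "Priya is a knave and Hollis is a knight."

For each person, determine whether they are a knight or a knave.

Jing: knave, Priya: knight, Hollis: knight, Tariq: knave

Consider Jing. Suppose Jing is a knight.
Then no assignment of the remaining roles makes every statement match its speaker's type — contradiction.
So Jing is a knave.
With that fixed, Hollis's statement is true, so Hollis is a knight.
Consider Priya. Suppose Priya is a knave.
Then Priya's own statement would have to be false, but it can't be — contradiction.
So Priya is a knight.
With that fixed, Tariq's statement is false, so Tariq is a knave.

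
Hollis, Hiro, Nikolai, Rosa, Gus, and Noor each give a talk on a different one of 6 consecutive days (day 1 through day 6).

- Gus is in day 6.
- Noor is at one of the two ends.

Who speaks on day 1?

With clue 1, Gus is ruled out for day 1.
With clues 1–2, Hiro, Hollis, Nikolai, and Rosa are ruled out for day 1.
So day 1 is Noor.

Noor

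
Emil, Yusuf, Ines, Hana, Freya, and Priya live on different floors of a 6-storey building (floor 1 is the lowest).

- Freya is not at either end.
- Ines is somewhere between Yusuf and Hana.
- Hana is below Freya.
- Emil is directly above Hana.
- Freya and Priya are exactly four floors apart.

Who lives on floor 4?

With clues 1–4, Hana is ruled out for floor 4.
With clues 1–5, Emil, Freya, Priya, and Yusuf are ruled out for floor 4.
So floor 4 is Ines.

Ines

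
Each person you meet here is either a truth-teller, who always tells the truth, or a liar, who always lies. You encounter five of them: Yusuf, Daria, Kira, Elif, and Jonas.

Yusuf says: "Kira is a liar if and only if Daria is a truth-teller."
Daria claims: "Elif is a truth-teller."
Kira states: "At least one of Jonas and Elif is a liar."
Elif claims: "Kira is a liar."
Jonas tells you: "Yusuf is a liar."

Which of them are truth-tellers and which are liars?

Consider Yusuf. Suppose Yusuf is a liar.
Then no assignment of the remaining roles makes every statement match its speaker's type — contradiction.
So Yusuf is a truth-teller.
With that fixed, Jonas's statement is false, so Jonas is a liar.
With that fixed, Kira's statement is true, so Kira is a truth-teller.
With that fixed, Elif's statement is false, so Elif is a liar.
With that fixed, Daria's statement is false, so Daria is a liar.

Yusuf: truth-teller, Daria: liar, Kira: truth-teller, Elif: liar, Jonas: liar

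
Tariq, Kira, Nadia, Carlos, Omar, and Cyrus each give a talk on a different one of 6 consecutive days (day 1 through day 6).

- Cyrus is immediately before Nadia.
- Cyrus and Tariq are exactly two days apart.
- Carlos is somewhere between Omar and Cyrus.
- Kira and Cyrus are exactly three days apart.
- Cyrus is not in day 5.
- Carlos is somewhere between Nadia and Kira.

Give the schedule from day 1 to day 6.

Kira, Omar, Carlos, Cyrus, Nadia, Tariq

From clue 1: Nadia is in {2,3,4,5,6}.
From clues 1–3: Carlos is in {2,3,4,5}.
From clues 1–4: Tariq is in {3,5,6}.
From clues 1–6: Kira → day 1, Omar → day 2, Carlos → day 3, Cyrus → day 4, Nadia → day 5, Tariq → day 6.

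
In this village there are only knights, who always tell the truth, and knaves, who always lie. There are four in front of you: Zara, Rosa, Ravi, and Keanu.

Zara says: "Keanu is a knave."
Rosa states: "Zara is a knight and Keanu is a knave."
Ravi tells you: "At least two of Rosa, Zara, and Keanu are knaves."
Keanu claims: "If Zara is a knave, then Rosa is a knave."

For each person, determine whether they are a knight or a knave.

Zara: knave, Rosa: knave, Ravi: knight, Keanu: knight

Consider Zara. Suppose Zara is a knight.
Then no assignment of the remaining roles makes every statement match its speaker's type — contradiction.
So Zara is a knave.
With that fixed, Rosa's statement is false, so Rosa is a knave.
With that fixed, Ravi's statement is true, so Ravi is a knight.
With that fixed, Keanu's statement is true, so Keanu is a knight.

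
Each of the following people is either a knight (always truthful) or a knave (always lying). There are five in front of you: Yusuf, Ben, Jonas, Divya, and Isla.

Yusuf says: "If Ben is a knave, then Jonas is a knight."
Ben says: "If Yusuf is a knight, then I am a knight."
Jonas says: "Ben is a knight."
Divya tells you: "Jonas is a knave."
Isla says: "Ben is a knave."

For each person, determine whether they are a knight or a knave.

Yusuf: knight, Ben: knight, Jonas: knight, Divya: knave, Isla: knave

Consider Yusuf. Suppose Yusuf is a knave.
Then no assignment of the remaining roles makes every statement match its speaker's type — contradiction.
So Yusuf is a knight.
Consider Ben. Suppose Ben is a knave.
Then no assignment of the remaining roles makes every statement match its speaker's type — contradiction.
So Ben is a knight.
With that fixed, Jonas's statement is true, so Jonas is a knight.
With that fixed, Divya's statement is false, so Divya is a knave.
With that fixed, Isla's statement is false, so Isla is a knave.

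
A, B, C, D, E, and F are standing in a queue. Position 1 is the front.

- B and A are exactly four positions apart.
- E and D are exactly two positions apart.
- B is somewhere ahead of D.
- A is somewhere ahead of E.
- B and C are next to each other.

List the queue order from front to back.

From clue 1: A is in {1,2,5,6}.
From clues 1–3: A is in {1,5,6}.
From clues 1–4: A is in {1,5}.
From clues 1–5: B → position 1, C → position 2, F → position 3, D → position 4, A → position 5, E → position 6.

B, C, F, D, A, E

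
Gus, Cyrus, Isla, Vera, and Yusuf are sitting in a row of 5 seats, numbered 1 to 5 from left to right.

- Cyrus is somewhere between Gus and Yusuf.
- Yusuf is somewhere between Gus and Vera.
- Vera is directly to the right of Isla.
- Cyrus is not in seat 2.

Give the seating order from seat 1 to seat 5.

Isla, Vera, Yusuf, Cyrus, Gus

From clue 1: Cyrus is in {2,3,4}.
From clues 1–3: Yusuf → seat 3.
From clues 1–4: Isla → seat 1, Vera → seat 2, Cyrus → seat 4, Gus → seat 5.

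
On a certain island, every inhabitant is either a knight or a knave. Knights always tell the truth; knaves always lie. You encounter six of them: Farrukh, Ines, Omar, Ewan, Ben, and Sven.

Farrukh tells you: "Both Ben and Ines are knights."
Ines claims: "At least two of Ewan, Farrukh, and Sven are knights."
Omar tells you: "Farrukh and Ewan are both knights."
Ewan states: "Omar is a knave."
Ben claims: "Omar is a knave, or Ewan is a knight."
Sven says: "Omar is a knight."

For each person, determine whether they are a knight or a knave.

Farrukh: knave, Ines: knave, Omar: knave, Ewan: knight, Ben: knight, Sven: knave

Consider Farrukh. Suppose Farrukh is a knight.
Then no assignment of the remaining roles makes every statement match its speaker's type — contradiction.
So Farrukh is a knave.
With that fixed, Omar's statement is false, so Omar is a knave.
With that fixed, Ewan's statement is true, so Ewan is a knight.
With that fixed, Ben's statement is true, so Ben is a knight.
With that fixed, Sven's statement is false, so Sven is a knave.
With that fixed, Ines's statement is false, so Ines is a knave.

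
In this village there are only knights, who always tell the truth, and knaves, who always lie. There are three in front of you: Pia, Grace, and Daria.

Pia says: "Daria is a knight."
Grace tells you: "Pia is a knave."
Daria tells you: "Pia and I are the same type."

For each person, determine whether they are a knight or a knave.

Pia: knight, Grace: knave, Daria: knight

Consider Pia. Suppose Pia is a knave.
Then whichever role Daria has, Daria's statement has the wrong truth value — contradiction.
So Pia is a knight.
With that fixed, Grace's statement is false, so Grace is a knave.
Consider Daria. Suppose Daria is a knave.
Then Pia's statement comes out false, contradicting Pia being a knight.
So Daria is a knight.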